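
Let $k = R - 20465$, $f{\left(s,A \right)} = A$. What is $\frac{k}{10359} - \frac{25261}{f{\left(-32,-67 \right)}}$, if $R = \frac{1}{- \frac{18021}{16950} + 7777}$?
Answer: $\frac{11436362831698942}{30492554346279} \approx 375.05$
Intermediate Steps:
$R = \frac{5650}{43934043}$ ($R = \frac{1}{\left(-18021\right) \frac{1}{16950} + 7777} = \frac{1}{- \frac{6007}{5650} + 7777} = \frac{1}{\frac{43934043}{5650}} = \frac{5650}{43934043} \approx 0.0001286$)
$k = - \frac{899110184345}{43934043}$ ($k = \frac{5650}{43934043} - 20465 = - \frac{899110184345}{43934043} \approx -20465.0$)
$\frac{k}{10359} - \frac{25261}{f{\left(-32,-67 \right)}} = - \frac{899110184345}{43934043 \cdot 10359} - \frac{25261}{-67} = \left(- \frac{899110184345}{43934043}\right) \frac{1}{10359} - - \frac{25261}{67} = - \frac{899110184345}{455112751437} + \frac{25261}{67} = \frac{11436362831698942}{30492554346279}$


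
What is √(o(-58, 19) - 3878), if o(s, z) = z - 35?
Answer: I*√3894 ≈ 62.402*I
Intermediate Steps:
o(s, z) = -35 + z
√(o(-58, 19) - 3878) = √((-35 + 19) - 3878) = √(-16 - 3878) = √(-3894) = I*√3894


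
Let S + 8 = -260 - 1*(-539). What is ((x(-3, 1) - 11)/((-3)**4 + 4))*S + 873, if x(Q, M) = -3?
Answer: 70411/85 ≈ 828.36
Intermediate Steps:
S = 271 (S = -8 + (-260 - 1*(-539)) = -8 + (-260 + 539) = -8 + 279 = 271)
((x(-3, 1) - 11)/((-3)**4 + 4))*S + 873 = ((-3 - 11)/((-3)**4 + 4))*271 + 873 = (-14/(81 + 4))*271 + 873 = (-14/85)*271 + 873 = ((1/85)*(-14))*271 + 873 = -14/85*271 + 873 = -3794/85 + 873 = 70411/85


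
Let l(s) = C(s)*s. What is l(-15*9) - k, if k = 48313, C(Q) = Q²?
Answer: -2508688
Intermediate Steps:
l(s) = s³ (l(s) = s²*s = s³)
l(-15*9) - k = (-15*9)³ - 1*48313 = (-135)³ - 48313 = -2460375 - 48313 = -2508688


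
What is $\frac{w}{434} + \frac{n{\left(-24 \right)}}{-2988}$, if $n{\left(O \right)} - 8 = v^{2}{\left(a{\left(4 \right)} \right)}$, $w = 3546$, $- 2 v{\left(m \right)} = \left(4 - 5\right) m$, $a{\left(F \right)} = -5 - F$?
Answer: $\frac{21166375}{2593584} \approx 8.1611$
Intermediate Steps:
$v{\left(m \right)} = \frac{m}{2}$ ($v{\left(m \right)} = - \frac{\left(4 - 5\right) m}{2} = - \frac{\left(-1\right) m}{2} = \frac{m}{2}$)
$n{\left(O \right)} = \frac{113}{4}$ ($n{\left(O \right)} = 8 + \left(\frac{-5 - 4}{2}\right)^{2} = 8 + \left(\frac{1}{2} \left(-9\right)\right)^{2} = 8 + \left(- \frac{9}{2}\right)^{2} = 8 + \frac{81}{4} = \frac{113}{4}$)
$\frac{w}{434} + \frac{n{\left(-24 \right)}}{-2988} = \frac{3546}{434} + \frac{113}{4 \left(-2988\right)} = 3546 \cdot \frac{1}{434} + \frac{113}{4} \left(- \frac{1}{2988}\right) = \frac{1773}{217} - \frac{113}{11952} = \frac{21166375}{2593584}$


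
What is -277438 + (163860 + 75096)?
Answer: -38482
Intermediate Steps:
-277438 + (163860 + 75096) = -277438 + 238956 = -38482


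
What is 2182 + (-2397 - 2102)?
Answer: -2317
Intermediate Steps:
2182 + (-2397 - 2102) = 2182 - 4499 = -2317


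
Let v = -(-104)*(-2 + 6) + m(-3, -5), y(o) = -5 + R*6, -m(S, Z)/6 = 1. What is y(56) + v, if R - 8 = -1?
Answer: 447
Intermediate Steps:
R = 7 (R = 8 - 1 = 7)
m(S, Z) = -6 (m(S, Z) = -6*1 = -6)
y(o) = 37 (y(o) = -5 + 7*6 = -5 + 42 = 37)
v = 410 (v = -(-104)*(-2 + 6) - 6 = -(-104)*4 - 6 = -26*(-16) - 6 = 416 - 6 = 410)
y(56) + v = 37 + 410 = 447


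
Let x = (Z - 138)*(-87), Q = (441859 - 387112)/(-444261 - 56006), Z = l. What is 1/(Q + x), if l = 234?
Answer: -500267/4178284731 ≈ -0.00011973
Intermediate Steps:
Z = 234
Q = -54747/500267 (Q = 54747/(-500267) = 54747*(-1/500267) = -54747/500267 ≈ -0.10944)
x = -8352 (x = (234 - 138)*(-87) = 96*(-87) = -8352)
1/(Q + x) = 1/(-54747/500267 - 8352) = 1/(-4178284731/500267) = -500267/4178284731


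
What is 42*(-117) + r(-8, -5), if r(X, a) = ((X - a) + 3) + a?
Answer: -4919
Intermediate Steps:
r(X, a) = 3 + X (r(X, a) = (3 + X - a) + a = 3 + X)
42*(-117) + r(-8, -5) = 42*(-117) + (3 - 8) = -4914 - 5 = -4919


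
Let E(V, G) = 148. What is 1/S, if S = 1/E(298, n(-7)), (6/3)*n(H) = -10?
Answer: 148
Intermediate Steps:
n(H) = -5 (n(H) = (½)*(-10) = -5)
S = 1/148 ≈ 0.0067568
1/S = 1/(1/148) = 148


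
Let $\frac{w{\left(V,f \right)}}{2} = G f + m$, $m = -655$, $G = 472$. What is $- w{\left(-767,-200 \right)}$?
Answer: $190110$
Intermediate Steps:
$w{\left(V,f \right)} = -1310 + 944 f$ ($w{\left(V,f \right)} = 2 \left(472 f - 655\right) = 2 \left(-655 + 472 f\right) = -1310 + 944 f$)
$- w{\left(-767,-200 \right)} = - (-1310 + 944 \left(-200\right)) = - (-1310 - 188800) = \left(-1\right) \left(-190110\right) = 190110$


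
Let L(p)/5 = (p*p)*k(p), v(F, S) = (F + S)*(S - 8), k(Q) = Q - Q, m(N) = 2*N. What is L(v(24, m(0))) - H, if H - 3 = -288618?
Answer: 288615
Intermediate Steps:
k(Q) = 0
v(F, S) = (-8 + S)*(F + S) (v(F, S) = (F + S)*(-8 + S) = (-8 + S)*(F + S))
H = -288615 (H = 3 - 288618 = -288615)
L(p) = 0 (L(p) = 5*((p*p)*0) = 5*(p²*0) = 5*0 = 0)
L(v(24, m(0))) - H = 0 - 1*(-288615) = 0 + 288615 = 288615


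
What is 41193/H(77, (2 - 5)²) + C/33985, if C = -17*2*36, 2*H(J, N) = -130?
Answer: -280004733/441805 ≈ -633.77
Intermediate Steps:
H(J, N) = -65 (H(J, N) = (½)*(-130) = -65)
C = -1224 (C = -34*36 = -1224)
41193/H(77, (2 - 5)²) + C/33985 = 41193/(-65) - 1224/33985 = 41193*(-1/65) - 1224*1/33985 = -41193/65 - 1224/33985 = -280004733/441805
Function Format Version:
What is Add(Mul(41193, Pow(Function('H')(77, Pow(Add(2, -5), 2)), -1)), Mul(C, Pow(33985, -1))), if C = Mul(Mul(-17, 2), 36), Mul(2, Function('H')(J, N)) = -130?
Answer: Rational(-280004733, 441805) ≈ -633.77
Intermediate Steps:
Function('H')(J, N) = -65 (Function('H')(J, N) = Mul(Rational(1, 2), -130) = -65)
C = -1224 (C = Mul(-34, 36) = -1224)
Add(Mul(41193, Pow(Function('H')(77, Pow(Add(2, -5), 2)), -1)), Mul(C, Pow(33985, -1))) = Add(Mul(41193, Pow(-65, -1)), Mul(-1224, Pow(33985, -1))) = Add(Mul(41193, Rational(-1, 65)), Mul(-1224, Rational(1, 33985))) = Add(Rational(-41193, 65), Rational(-1224, 33985)) = Rational(-280004733, 441805)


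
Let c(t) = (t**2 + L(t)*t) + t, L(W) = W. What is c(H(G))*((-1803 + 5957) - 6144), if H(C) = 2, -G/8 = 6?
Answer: -19900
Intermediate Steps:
G = -48 (G = -8*6 = -48)
c(t) = t + 2*t**2 (c(t) = (t**2 + t*t) + t = (t**2 + t**2) + t = 2*t**2 + t = t + 2*t**2)
c(H(G))*((-1803 + 5957) - 6144) = (2*(1 + 2*2))*((-1803 + 5957) - 6144) = (2*(1 + 4))*(4154 - 6144) = (2*5)*(-1990) = 10*(-1990) = -19900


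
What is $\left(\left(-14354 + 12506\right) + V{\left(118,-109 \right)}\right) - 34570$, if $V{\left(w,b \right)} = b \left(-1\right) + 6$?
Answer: $-36303$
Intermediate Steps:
$V{\left(w,b \right)} = 6 - b$ ($V{\left(w,b \right)} = - b + 6 = 6 - b$)
$\left(\left(-14354 + 12506\right) + V{\left(118,-109 \right)}\right) - 34570 = \left(\left(-14354 + 12506\right) + \left(6 - -109\right)\right) - 34570 = \left(-1848 + \left(6 + 109\right)\right) - 34570 = \left(-1848 + 115\right) - 34570 = -1733 - 34570 = -36303$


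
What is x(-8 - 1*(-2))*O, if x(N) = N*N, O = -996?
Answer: -35856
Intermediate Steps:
x(N) = N²
x(-8 - 1*(-2))*O = (-8 - 1*(-2))²*(-996) = (-8 + 2)²*(-996) = (-6)²*(-996) = 36*(-996) = -35856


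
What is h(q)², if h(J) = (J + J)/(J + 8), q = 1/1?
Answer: 4/81 ≈ 0.049383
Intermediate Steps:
q = 1
h(J) = 2*J/(8 + J) (h(J) = (2*J)/(8 + J) = 2*J/(8 + J))
h(q)² = (2*1/(8 + 1))² = (2*1/9)² = (2*1*(⅑))² = (2/9)² = 4/81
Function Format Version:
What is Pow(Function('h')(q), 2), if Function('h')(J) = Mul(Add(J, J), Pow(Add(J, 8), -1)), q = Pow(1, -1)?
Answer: Rational(4, 81) ≈ 0.049383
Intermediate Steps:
q = 1
Function('h')(J) = Mul(2, J, Pow(Add(8, J), -1)) (Function('h')(J) = Mul(Mul(2, J), Pow(Add(8, J), -1)) = Mul(2, J, Pow(Add(8, J), -1)))
Pow(Function('h')(q), 2) = Pow(Mul(2, 1, Pow(Add(8, 1), -1)), 2) = Pow(Mul(2, 1, Pow(9, -1)), 2) = Pow(Mul(2, 1, Rational(1, 9)), 2) = Pow(Rational(2, 9), 2) = Rational(4, 81)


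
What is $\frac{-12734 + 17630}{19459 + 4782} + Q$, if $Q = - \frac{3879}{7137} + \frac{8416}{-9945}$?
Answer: $- \frac{17467235011}{14705681445} \approx -1.1878$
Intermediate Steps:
$Q = - \frac{843091}{606645}$ ($Q = \left(-3879\right) \frac{1}{7137} + 8416 \left(- \frac{1}{9945}\right) = - \frac{431}{793} - \frac{8416}{9945} = - \frac{843091}{606645} \approx -1.3898$)
$\frac{-12734 + 17630}{19459 + 4782} + Q = \frac{-12734 + 17630}{19459 + 4782} - \frac{843091}{606645} = \frac{4896}{24241} - \frac{843091}{606645} = - \frac{17467235011}{14705681445}$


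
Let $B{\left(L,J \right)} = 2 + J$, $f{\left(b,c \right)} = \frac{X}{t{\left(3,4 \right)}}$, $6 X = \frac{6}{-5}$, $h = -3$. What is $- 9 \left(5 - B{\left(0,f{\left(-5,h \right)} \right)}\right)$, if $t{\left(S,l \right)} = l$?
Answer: $- \frac{549}{20} \approx -27.45$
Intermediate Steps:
$X = - \frac{1}{5}$ ($X = \frac{6 \frac{1}{-5}}{6} = \frac{6 \left(- \frac{1}{5}\right)}{6} = \frac{1}{6} \left(- \frac{6}{5}\right) = - \frac{1}{5} \approx -0.2$)
$f{\left(b,c \right)} = - \frac{1}{20}$ ($f{\left(b,c \right)} = - \frac{1}{5 \cdot 4} = \left(- \frac{1}{5}\right) \frac{1}{4} = - \frac{1}{20}$)
$- 9 \left(5 - B{\left(0,f{\left(-5,h \right)} \right)}\right) = - 9 \left(5 - \left(2 - \frac{1}{20}\right)\right) = - 9 \left(5 - \frac{39}{20}\right) = \left(-9\right) \frac{61}{20} = - \frac{549}{20}$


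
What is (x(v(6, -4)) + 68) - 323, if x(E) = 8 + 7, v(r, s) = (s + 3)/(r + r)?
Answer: -240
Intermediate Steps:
v(r, s) = (3 + s)/(2*r) (v(r, s) = (3 + s)/((2*r)) = (3 + s)*(1/(2*r)) = (3 + s)/(2*r))
x(E) = 15
(x(v(6, -4)) + 68) - 323 = (15 + 68) - 323 = 83 - 323 = -240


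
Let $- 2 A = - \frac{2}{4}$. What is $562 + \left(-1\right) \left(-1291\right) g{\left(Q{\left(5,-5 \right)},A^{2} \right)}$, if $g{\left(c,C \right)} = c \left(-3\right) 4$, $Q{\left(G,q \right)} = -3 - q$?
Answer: $-30422$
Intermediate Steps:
$A = \frac{1}{4}$ ($A = - \frac{\left(-2\right) \frac{1}{4}}{2} = \left(- \frac{1}{2}\right) \left(- \frac{1}{2}\right) = \frac{1}{4} \approx 0.25$)
$g{\left(c,C \right)} = - 12 c$ ($g{\left(c,C \right)} = - 3 c 4 = - 12 c$)
$562 + \left(-1\right) \left(-1291\right) g{\left(Q{\left(5,-5 \right)},A^{2} \right)} = 562 + \left(-1\right) \left(-1291\right) \left(- 12 \left(-3 - -5\right)\right) = 562 + 1291 \left(- 12 \left(-3 + 5\right)\right) = 562 + 1291 \left(\left(-12\right) 2\right) = 562 + 1291 \left(-24\right) = 562 - 30984 = -30422$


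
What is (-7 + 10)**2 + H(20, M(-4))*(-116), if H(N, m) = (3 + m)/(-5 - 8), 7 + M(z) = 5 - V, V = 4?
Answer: -231/13 ≈ -17.769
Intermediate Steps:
M(z) = -6 (M(z) = -7 + (5 - 1*4) = -7 + (5 - 4) = -7 + 1 = -6)
H(N, m) = -3/13 - m/13 (H(N, m) = (3 + m)/(-13) = (3 + m)*(-1/13) = -3/13 - m/13)
(-7 + 10)**2 + H(20, M(-4))*(-116) = (-7 + 10)**2 + (-3/13 - 1/13*(-6))*(-116) = 3**2 + (-3/13 + 6/13)*(-116) = 9 + (3/13)*(-116) = 9 - 348/13 = -231/13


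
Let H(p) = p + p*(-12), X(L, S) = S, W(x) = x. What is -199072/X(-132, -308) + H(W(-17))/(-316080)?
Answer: 15730655041/24338160 ≈ 646.34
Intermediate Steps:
H(p) = -11*p (H(p) = p - 12*p = -11*p)
-199072/X(-132, -308) + H(W(-17))/(-316080) = -199072/(-308) - 11*(-17)/(-316080) = -199072*(-1/308) + 187*(-1/316080) = 49768/77 - 187/316080 = 15730655041/24338160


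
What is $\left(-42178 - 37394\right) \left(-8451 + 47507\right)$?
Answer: $-3107764032$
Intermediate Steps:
$\left(-42178 - 37394\right) \left(-8451 + 47507\right) = \left(-79572\right) 39056 = -3107764032$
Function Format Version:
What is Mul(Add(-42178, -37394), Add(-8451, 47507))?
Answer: -3107764032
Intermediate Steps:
Mul(Add(-42178, -37394), Add(-8451, 47507)) = Mul(-79572, 39056) = -3107764032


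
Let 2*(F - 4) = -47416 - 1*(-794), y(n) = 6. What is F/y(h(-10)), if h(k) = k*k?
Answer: -7769/2 ≈ -3884.5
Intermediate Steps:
h(k) = k**2
F = -23307 (F = 4 + (-47416 - 1*(-794))/2 = 4 + (-47416 + 794)/2 = 4 + (1/2)*(-46622) = 4 - 23311 = -23307)
F/y(h(-10)) = -23307/6 = -23307*1/6 = -7769/2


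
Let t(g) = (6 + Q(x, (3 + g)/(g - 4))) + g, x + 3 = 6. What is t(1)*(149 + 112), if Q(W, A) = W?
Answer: 2610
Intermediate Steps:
x = 3 (x = -3 + 6 = 3)
t(g) = 9 + g (t(g) = (6 + 3) + g = 9 + g)
t(1)*(149 + 112) = (9 + 1)*(149 + 112) = 10*261 = 2610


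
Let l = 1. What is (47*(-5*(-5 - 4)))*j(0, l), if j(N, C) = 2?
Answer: 4230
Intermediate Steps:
(47*(-5*(-5 - 4)))*j(0, l) = (47*(-5*(-5 - 4)))*2 = (47*(-5*(-9)))*2 = (47*45)*2 = 2115*2 = 4230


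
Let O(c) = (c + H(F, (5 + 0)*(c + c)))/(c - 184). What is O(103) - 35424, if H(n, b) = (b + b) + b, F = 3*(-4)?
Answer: -2872537/81 ≈ -35463.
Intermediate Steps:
F = -12
H(n, b) = 3*b (H(n, b) = 2*b + b = 3*b)
O(c) = 31*c/(-184 + c) (O(c) = (c + 3*((5 + 0)*(c + c)))/(c - 184) = (c + 3*(5*(2*c)))/(-184 + c) = (c + 3*(10*c))/(-184 + c) = (c + 30*c)/(-184 + c) = (31*c)/(-184 + c) = 31*c/(-184 + c))
O(103) - 35424 = 31*103/(-184 + 103) - 35424 = 31*103/(-81) - 35424 = 31*103*(-1/81) - 35424 = -3193/81 - 35424 = -2872537/81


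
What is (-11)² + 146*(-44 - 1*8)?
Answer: -7471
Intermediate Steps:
(-11)² + 146*(-44 - 1*8) = 121 + 146*(-44 - 8) = 121 + 146*(-52) = 121 - 7592 = -7471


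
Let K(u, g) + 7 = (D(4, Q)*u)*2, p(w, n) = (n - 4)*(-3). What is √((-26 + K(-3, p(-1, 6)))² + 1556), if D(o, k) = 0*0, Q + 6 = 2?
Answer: 23*√5 ≈ 51.430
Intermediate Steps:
Q = -4 (Q = -6 + 2 = -4)
D(o, k) = 0
p(w, n) = 12 - 3*n (p(w, n) = (-4 + n)*(-3) = 12 - 3*n)
K(u, g) = -7 (K(u, g) = -7 + (0*u)*2 = -7 + 0*2 = -7 + 0 = -7)
√((-26 + K(-3, p(-1, 6)))² + 1556) = √((-26 - 7)² + 1556) = √((-33)² + 1556) = √(1089 + 1556) = √2645 = 23*√5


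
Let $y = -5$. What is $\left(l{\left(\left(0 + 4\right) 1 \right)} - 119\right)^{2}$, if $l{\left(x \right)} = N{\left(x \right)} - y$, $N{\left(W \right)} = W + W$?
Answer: $11236$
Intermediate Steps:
$N{\left(W \right)} = 2 W$
$l{\left(x \right)} = 5 + 2 x$ ($l{\left(x \right)} = 2 x - -5 = 2 x + 5 = 5 + 2 x$)
$\left(l{\left(\left(0 + 4\right) 1 \right)} - 119\right)^{2} = \left(\left(5 + 2 \left(0 + 4\right) 1\right) - 119\right)^{2} = \left(\left(5 + 2 \cdot 4 \cdot 1\right) - 119\right)^{2} = \left(\left(5 + 2 \cdot 4\right) - 119\right)^{2} = \left(\left(5 + 8\right) - 119\right)^{2} = \left(13 - 119\right)^{2} = \left(-106\right)^{2} = 11236$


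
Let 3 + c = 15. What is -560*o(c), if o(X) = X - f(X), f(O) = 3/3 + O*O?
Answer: 74480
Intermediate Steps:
f(O) = 1 + O**2 (f(O) = 3*(1/3) + O**2 = 1 + O**2)
c = 12 (c = -3 + 15 = 12)
o(X) = -1 + X - X**2 (o(X) = X - (1 + X**2) = X + (-1 - X**2) = -1 + X - X**2)
-560*o(c) = -560*(-1 + 12 - 1*12**2) = -560*(-1 + 12 - 1*144) = -560*(-1 + 12 - 144) = -560*(-133) = 74480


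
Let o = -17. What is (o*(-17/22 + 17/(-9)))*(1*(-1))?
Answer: -8959/198 ≈ -45.247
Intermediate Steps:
(o*(-17/22 + 17/(-9)))*(1*(-1)) = (-17*(-17/22 + 17/(-9)))*(1*(-1)) = -17*(-17*1/22 + 17*(-⅑))*(-1) = -17*(-17/22 - 17/9)*(-1) = -17*(-527/198)*(-1) = (8959/198)*(-1) = -8959/198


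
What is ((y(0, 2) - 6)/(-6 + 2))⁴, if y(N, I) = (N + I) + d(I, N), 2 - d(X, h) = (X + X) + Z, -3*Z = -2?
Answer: 625/81 ≈ 7.7160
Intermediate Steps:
Z = ⅔ (Z = -⅓*(-2) = ⅔ ≈ 0.66667)
d(X, h) = 4/3 - 2*X (d(X, h) = 2 - ((X + X) + ⅔) = 2 - (2*X + ⅔) = 2 - (⅔ + 2*X) = 2 + (-⅔ - 2*X) = 4/3 - 2*X)
y(N, I) = 4/3 + N - I (y(N, I) = (N + I) + (4/3 - 2*I) = (I + N) + (4/3 - 2*I) = 4/3 + N - I)
((y(0, 2) - 6)/(-6 + 2))⁴ = (((4/3 + 0 - 1*2) - 6)/(-6 + 2))⁴ = (((4/3 + 0 - 2) - 6)/(-4))⁴ = ((-⅔ - 6)*(-¼))⁴ = (-20/3*(-¼))⁴ = (5/3)⁴ = 625/81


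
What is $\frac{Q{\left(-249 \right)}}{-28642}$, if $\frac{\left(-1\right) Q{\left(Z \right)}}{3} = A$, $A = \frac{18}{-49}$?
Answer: $- \frac{27}{701729} \approx -3.8476 \cdot 10^{-5}$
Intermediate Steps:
$A = - \frac{18}{49}$ ($A = 18 \left(- \frac{1}{49}\right) = - \frac{18}{49} \approx -0.36735$)
$Q{\left(Z \right)} = \frac{54}{49}$ ($Q{\left(Z \right)} = \left(-3\right) \left(- \frac{18}{49}\right) = \frac{54}{49}$)
$\frac{Q{\left(-249 \right)}}{-28642} = \frac{54}{49 \left(-28642\right)} = \frac{54}{49} \left(- \frac{1}{28642}\right) = - \frac{27}{701729}$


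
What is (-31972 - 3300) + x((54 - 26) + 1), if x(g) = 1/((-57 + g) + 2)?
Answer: -917073/26 ≈ -35272.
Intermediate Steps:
x(g) = 1/(-55 + g)
(-31972 - 3300) + x((54 - 26) + 1) = (-31972 - 3300) + 1/(-55 + ((54 - 26) + 1)) = -35272 + 1/(-55 + (28 + 1)) = -35272 + 1/(-55 + 29) = -35272 + 1/(-26) = -35272 - 1/26 = -917073/26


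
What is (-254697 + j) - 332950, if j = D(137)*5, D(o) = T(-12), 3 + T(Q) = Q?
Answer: -587722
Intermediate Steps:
T(Q) = -3 + Q
D(o) = -15 (D(o) = -3 - 12 = -15)
j = -75 (j = -15*5 = -75)
(-254697 + j) - 332950 = (-254697 - 75) - 332950 = -254772 - 332950 = -587722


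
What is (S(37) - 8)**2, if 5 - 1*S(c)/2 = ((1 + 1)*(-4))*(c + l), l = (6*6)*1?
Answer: 1368900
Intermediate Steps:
l = 36 (l = 36*1 = 36)
S(c) = 586 + 16*c (S(c) = 10 - 2*(1 + 1)*(-4)*(c + 36) = 10 - 2*2*(-4)*(36 + c) = 10 - (-16)*(36 + c) = 10 - 2*(-288 - 8*c) = 10 + (576 + 16*c) = 586 + 16*c)
(S(37) - 8)**2 = ((586 + 16*37) - 8)**2 = ((586 + 592) - 8)**2 = (1178 - 8)**2 = 1170**2 = 1368900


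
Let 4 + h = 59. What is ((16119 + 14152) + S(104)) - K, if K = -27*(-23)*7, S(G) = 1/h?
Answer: 1425821/55 ≈ 25924.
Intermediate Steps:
h = 55 (h = -4 + 59 = 55)
S(G) = 1/55
K = 4347 (K = 621*7 = 4347)
((16119 + 14152) + S(104)) - K = ((16119 + 14152) + 1/55) - 1*4347 = (30271 + 1/55) - 4347 = 1664906/55 - 4347 = 1425821/55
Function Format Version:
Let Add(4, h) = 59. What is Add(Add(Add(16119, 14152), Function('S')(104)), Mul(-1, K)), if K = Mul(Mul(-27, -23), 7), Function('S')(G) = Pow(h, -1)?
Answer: Rational(1425821, 55) ≈ 25924.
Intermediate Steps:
h = 55 (h = Add(-4, 59) = 55)
Function('S')(G) = Rational(1, 55) (Function('S')(G) = Pow(55, -1) = Rational(1, 55))
K = 4347 (K = Mul(621, 7) = 4347)
Add(Add(Add(16119, 14152), Function('S')(104)), Mul(-1, K)) = Add(Add(Add(16119, 14152), Rational(1, 55)), Mul(-1, 4347)) = Add(Add(30271, Rational(1, 55)), -4347) = Add(Rational(1664906, 55), -4347) = Rational(1425821, 55)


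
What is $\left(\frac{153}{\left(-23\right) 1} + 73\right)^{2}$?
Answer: $\frac{2328676}{529} \approx 4402.0$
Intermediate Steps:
$\left(\frac{153}{\left(-23\right) 1} + 73\right)^{2} = \left(\frac{153}{-23} + 73\right)^{2} = \left(153 \left(- \frac{1}{23}\right) + 73\right)^{2} = \left(- \frac{153}{23} + 73\right)^{2} = \left(\frac{1526}{23}\right)^{2} = \frac{2328676}{529}$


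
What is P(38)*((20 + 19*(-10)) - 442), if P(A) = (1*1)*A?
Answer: -23256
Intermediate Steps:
P(A) = A (P(A) = 1*A = A)
P(38)*((20 + 19*(-10)) - 442) = 38*((20 + 19*(-10)) - 442) = 38*((20 - 190) - 442) = 38*(-170 - 442) = 38*(-612) = -23256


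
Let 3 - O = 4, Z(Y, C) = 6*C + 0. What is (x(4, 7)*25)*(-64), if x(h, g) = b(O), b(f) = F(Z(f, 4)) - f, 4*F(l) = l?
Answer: -11200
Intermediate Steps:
Z(Y, C) = 6*C
O = -1 (O = 3 - 1*4 = 3 - 4 = -1)
F(l) = l/4
b(f) = 6 - f (b(f) = (6*4)/4 - f = (¼)*24 - f = 6 - f)
x(h, g) = 7 (x(h, g) = 6 - 1*(-1) = 6 + 1 = 7)
(x(4, 7)*25)*(-64) = (7*25)*(-64) = 175*(-64) = -11200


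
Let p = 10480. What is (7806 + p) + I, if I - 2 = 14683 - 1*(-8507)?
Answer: 41478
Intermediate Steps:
I = 23192 (I = 2 + (14683 - 1*(-8507)) = 2 + (14683 + 8507) = 2 + 23190 = 23192)
(7806 + p) + I = (7806 + 10480) + 23192 = 18286 + 23192 = 41478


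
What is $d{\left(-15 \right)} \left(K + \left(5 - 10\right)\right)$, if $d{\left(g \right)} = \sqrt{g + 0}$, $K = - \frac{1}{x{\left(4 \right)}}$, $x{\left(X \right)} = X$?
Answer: $- \frac{21 i \sqrt{15}}{4} \approx - 20.333 i$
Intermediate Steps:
$K = - \frac{1}{4} \approx -0.25$
$d{\left(g \right)} = \sqrt{g}$
$d{\left(-15 \right)} \left(K + \left(5 - 10\right)\right) = \sqrt{-15} \left(- \frac{1}{4} + \left(5 - 10\right)\right) = i \sqrt{15} \left(- \frac{1}{4} + \left(5 - 10\right)\right) = i \sqrt{15} \left(- \frac{1}{4} - 5\right) = i \sqrt{15} \left(- \frac{21}{4}\right) = - \frac{21 i \sqrt{15}}{4}$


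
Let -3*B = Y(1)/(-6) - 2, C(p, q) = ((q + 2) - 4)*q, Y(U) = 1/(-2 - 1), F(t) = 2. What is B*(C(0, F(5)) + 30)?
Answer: 175/9 ≈ 19.444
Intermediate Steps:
Y(U) = -⅓ (Y(U) = 1/(-3) = -⅓)
C(p, q) = q*(-2 + q) (C(p, q) = ((2 + q) - 4)*q = (-2 + q)*q = q*(-2 + q))
B = 35/54 (B = -(-⅓/(-6) - 2)/3 = -(-⅙*(-⅓) - 2)/3 = -(1/18 - 2)/3 = -⅓*(-35/18) = 35/54 ≈ 0.64815)
B*(C(0, F(5)) + 30) = 35*(2*(-2 + 2) + 30)/54 = 35*(2*0 + 30)/54 = 35*(0 + 30)/54 = (35/54)*30 = 175/9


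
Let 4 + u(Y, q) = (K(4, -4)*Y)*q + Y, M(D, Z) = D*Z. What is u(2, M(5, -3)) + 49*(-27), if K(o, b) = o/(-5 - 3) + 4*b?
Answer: -830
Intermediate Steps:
K(o, b) = 4*b - o/8 (K(o, b) = o/(-8) + 4*b = -o/8 + 4*b = 4*b - o/8)
u(Y, q) = -4 + Y - 33*Y*q/2 (u(Y, q) = -4 + (((4*(-4) - ⅛*4)*Y)*q + Y) = -4 + (((-16 - ½)*Y)*q + Y) = -4 + ((-33*Y/2)*q + Y) = -4 + (-33*Y*q/2 + Y) = -4 + (Y - 33*Y*q/2) = -4 + Y - 33*Y*q/2)
u(2, M(5, -3)) + 49*(-27) = (-4 + 2 - 33/2*2*5*(-3)) + 49*(-27) = (-4 + 2 - 33/2*2*(-15)) - 1323 = (-4 + 2 + 495) - 1323 = 493 - 1323 = -830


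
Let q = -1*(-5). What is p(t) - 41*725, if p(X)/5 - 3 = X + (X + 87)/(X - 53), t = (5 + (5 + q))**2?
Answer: -1228765/43 ≈ -28576.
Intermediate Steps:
q = 5
t = 225 (t = (5 + (5 + 5))**2 = (5 + 10)**2 = 15**2 = 225)
p(X) = 15 + 5*X + 5*(87 + X)/(-53 + X) (p(X) = 15 + 5*(X + (X + 87)/(X - 53)) = 15 + 5*(X + (87 + X)/(-53 + X)) = 15 + (5*X + 5*(87 + X)/(-53 + X)) = 15 + 5*X + 5*(87 + X)/(-53 + X))
p(t) - 41*725 = 5*(-72 + 225**2 - 49*225)/(-53 + 225) - 41*725 = 5*(-72 + 50625 - 11025)/172 - 29725 = 5*(1/172)*39528 - 29725 = 49410/43 - 29725 = -1228765/43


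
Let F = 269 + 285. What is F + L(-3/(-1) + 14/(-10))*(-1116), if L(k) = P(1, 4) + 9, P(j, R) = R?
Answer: -13954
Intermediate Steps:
L(k) = 13 (L(k) = 4 + 9 = 13)
F = 554
F + L(-3/(-1) + 14/(-10))*(-1116) = 554 + 13*(-1116) = 554 - 14508 = -13954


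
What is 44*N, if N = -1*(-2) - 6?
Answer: -176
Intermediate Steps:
N = -4 (N = 2 - 6 = -4)
44*N = 44*(-4) = -176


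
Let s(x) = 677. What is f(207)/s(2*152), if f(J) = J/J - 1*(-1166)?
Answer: 1167/677 ≈ 1.7238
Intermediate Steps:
f(J) = 1167 (f(J) = 1 + 1166 = 1167)
f(207)/s(2*152) = 1167/677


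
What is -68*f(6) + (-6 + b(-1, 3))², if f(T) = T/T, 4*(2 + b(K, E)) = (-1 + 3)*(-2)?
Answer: 13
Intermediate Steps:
b(K, E) = -3 (b(K, E) = -2 + ((-1 + 3)*(-2))/4 = -2 + (2*(-2))/4 = -2 + (¼)*(-4) = -2 - 1 = -3)
f(T) = 1
-68*f(6) + (-6 + b(-1, 3))² = -68*1 + (-6 - 3)² = -68 + (-9)² = -68 + 81 = 13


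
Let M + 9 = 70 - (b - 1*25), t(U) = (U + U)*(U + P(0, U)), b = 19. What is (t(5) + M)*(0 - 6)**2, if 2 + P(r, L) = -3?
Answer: 2412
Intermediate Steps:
P(r, L) = -5 (P(r, L) = -2 - 3 = -5)
t(U) = 2*U*(-5 + U) (t(U) = (U + U)*(U - 5) = (2*U)*(-5 + U) = 2*U*(-5 + U))
M = 67 (M = -9 + (70 - (19 - 1*25)) = -9 + (70 - (19 - 25)) = -9 + (70 - 1*(-6)) = -9 + (70 + 6) = -9 + 76 = 67)
(t(5) + M)*(0 - 6)**2 = (2*5*(-5 + 5) + 67)*(0 - 6)**2 = (2*5*0 + 67)*(-6)**2 = (0 + 67)*36 = 67*36 = 2412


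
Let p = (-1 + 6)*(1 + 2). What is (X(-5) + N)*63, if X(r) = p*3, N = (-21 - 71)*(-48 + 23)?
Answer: 147735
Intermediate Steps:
N = 2300 (N = -92*(-25) = 2300)
p = 15 (p = 5*3 = 15)
X(r) = 45 (X(r) = 15*3 = 45)
(X(-5) + N)*63 = (45 + 2300)*63 = 2345*63 = 147735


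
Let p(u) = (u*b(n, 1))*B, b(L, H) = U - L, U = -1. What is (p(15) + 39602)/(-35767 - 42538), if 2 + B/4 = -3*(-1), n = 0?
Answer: -39542/78305 ≈ -0.50497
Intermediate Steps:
b(L, H) = -1 - L
B = 4 (B = -8 + 4*(-3*(-1)) = -8 + 4*3 = -8 + 12 = 4)
p(u) = -4*u (p(u) = (u*(-1 - 1*0))*4 = (u*(-1 + 0))*4 = (u*(-1))*4 = -u*4 = -4*u)
(p(15) + 39602)/(-35767 - 42538) = (-4*15 + 39602)/(-35767 - 42538) = (-60 + 39602)/(-78305) = 39542*(-1/78305) = -39542/78305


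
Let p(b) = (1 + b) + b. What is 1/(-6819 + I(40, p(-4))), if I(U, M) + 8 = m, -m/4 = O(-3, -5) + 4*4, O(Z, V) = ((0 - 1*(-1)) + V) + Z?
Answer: -1/6863 ≈ -0.00014571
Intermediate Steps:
p(b) = 1 + 2*b
O(Z, V) = 1 + V + Z (O(Z, V) = ((0 + 1) + V) + Z = (1 + V) + Z = 1 + V + Z)
m = -36 (m = -4*((1 - 5 - 3) + 4*4) = -4*(-7 + 16) = -4*9 = -36)
I(U, M) = -44 (I(U, M) = -8 - 36 = -44)
1/(-6819 + I(40, p(-4))) = 1/(-6819 - 44) = 1/(-6863) = -1/6863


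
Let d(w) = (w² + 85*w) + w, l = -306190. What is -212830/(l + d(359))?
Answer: 42566/29287 ≈ 1.4534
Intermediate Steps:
d(w) = w² + 86*w
-212830/(l + d(359)) = -212830/(-306190 + 359*(86 + 359)) = -212830/(-306190 + 359*445) = -212830/(-306190 + 159755) = -212830/(-146435) = -212830*(-1/146435) = 42566/29287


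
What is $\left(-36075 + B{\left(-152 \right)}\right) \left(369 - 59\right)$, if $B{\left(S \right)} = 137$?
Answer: $-11140780$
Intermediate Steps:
$\left(-36075 + B{\left(-152 \right)}\right) \left(369 - 59\right) = \left(-36075 + 137\right) \left(369 - 59\right) = \left(-35938\right) 310 = -11140780$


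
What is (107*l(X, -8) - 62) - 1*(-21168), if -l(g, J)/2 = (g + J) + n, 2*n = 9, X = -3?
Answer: 22497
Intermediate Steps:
n = 9/2 (n = (½)*9 = 9/2 ≈ 4.5000)
l(g, J) = -9 - 2*J - 2*g (l(g, J) = -2*((g + J) + 9/2) = -2*((J + g) + 9/2) = -2*(9/2 + J + g) = -9 - 2*J - 2*g)
(107*l(X, -8) - 62) - 1*(-21168) = (107*(-9 - 2*(-8) - 2*(-3)) - 62) - 1*(-21168) = (107*(-9 + 16 + 6) - 62) + 21168 = (107*13 - 62) + 21168 = (1391 - 62) + 21168 = 1329 + 21168 = 22497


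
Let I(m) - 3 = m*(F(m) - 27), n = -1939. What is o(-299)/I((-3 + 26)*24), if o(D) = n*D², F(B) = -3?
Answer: 173348539/16557 ≈ 10470.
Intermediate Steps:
o(D) = -1939*D²
I(m) = 3 - 30*m (I(m) = 3 + m*(-3 - 27) = 3 + m*(-30) = 3 - 30*m)
o(-299)/I((-3 + 26)*24) = (-1939*(-299)²)/(3 - 30*(-3 + 26)*24) = (-1939*89401)/(3 - 690*24) = -173348539/(3 - 30*552) = -173348539/(3 - 16560) = -173348539/(-16557) = -173348539*(-1/16557) = 173348539/16557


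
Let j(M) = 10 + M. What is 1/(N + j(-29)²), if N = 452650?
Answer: 1/453011 ≈ 2.2075e-6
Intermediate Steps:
1/(N + j(-29)²) = 1/(452650 + (10 - 29)²) = 1/(452650 + (-19)²) = 1/(452650 + 361) = 1/453011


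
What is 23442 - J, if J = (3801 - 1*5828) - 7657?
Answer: 33126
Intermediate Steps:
J = -9684 (J = (3801 - 5828) - 7657 = -2027 - 7657 = -9684)
23442 - J = 23442 - 1*(-9684) = 23442 + 9684 = 33126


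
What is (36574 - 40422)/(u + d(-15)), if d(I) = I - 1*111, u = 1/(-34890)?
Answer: 134256720/4396141 ≈ 30.540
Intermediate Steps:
u = -1/34890 ≈ -2.8662e-5
d(I) = -111 + I (d(I) = I - 111 = -111 + I)
(36574 - 40422)/(u + d(-15)) = (36574 - 40422)/(-1/34890 + (-111 - 15)) = -3848/(-1/34890 - 126) = -3848/(-4396141/34890) = -3848*(-34890/4396141) = 134256720/4396141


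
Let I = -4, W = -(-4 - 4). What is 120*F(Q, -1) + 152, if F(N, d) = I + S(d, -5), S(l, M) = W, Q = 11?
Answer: 632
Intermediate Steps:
W = 8 (W = -1*(-8) = 8)
S(l, M) = 8
F(N, d) = 4 (F(N, d) = -4 + 8 = 4)
120*F(Q, -1) + 152 = 120*4 + 152 = 480 + 152 = 632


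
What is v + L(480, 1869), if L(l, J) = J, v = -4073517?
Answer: -4071648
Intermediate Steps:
v + L(480, 1869) = -4073517 + 1869 = -4071648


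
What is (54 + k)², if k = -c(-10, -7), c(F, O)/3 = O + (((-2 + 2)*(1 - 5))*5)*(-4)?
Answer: 5625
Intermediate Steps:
c(F, O) = 3*O (c(F, O) = 3*(O + (((-2 + 2)*(1 - 5))*5)*(-4)) = 3*(O + ((0*(-4))*5)*(-4)) = 3*(O + (0*5)*(-4)) = 3*(O + 0*(-4)) = 3*(O + 0) = 3*O)
k = 21 (k = -3*(-7) = -1*(-21) = 21)
(54 + k)² = (54 + 21)² = 75² = 5625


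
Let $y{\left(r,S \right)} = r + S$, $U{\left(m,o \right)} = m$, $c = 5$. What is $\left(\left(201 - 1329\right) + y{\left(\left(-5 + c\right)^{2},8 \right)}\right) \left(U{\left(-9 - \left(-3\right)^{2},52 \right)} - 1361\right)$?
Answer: $1544480$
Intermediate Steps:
$y{\left(r,S \right)} = S + r$
$\left(\left(201 - 1329\right) + y{\left(\left(-5 + c\right)^{2},8 \right)}\right) \left(U{\left(-9 - \left(-3\right)^{2},52 \right)} - 1361\right) = \left(\left(201 - 1329\right) + \left(8 + \left(-5 + 5\right)^{2}\right)\right) \left(\left(-9 - \left(-3\right)^{2}\right) - 1361\right) = \left(\left(201 - 1329\right) + \left(8 + 0^{2}\right)\right) \left(\left(-9 - 9\right) + \left(-1510 + 149\right)\right) = \left(-1128 + \left(8 + 0\right)\right) \left(\left(-9 - 9\right) - 1361\right) = \left(-1128 + 8\right) \left(-18 - 1361\right) = \left(-1120\right) \left(-1379\right) = 1544480$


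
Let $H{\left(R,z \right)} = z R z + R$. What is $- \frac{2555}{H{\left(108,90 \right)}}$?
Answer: $- \frac{2555}{874908} \approx -0.0029203$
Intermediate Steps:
$H{\left(R,z \right)} = R + R z^{2}$ ($H{\left(R,z \right)} = R z z + R = R z^{2} + R = R + R z^{2}$)
$- \frac{2555}{H{\left(108,90 \right)}} = - \frac{2555}{108 \left(1 + 90^{2}\right)} = - \frac{2555}{108 \left(1 + 8100\right)} = - \frac{2555}{108 \cdot 8101} = - \frac{2555}{874908}$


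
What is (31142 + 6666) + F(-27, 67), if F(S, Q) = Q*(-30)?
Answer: 35798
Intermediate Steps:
F(S, Q) = -30*Q
(31142 + 6666) + F(-27, 67) = (31142 + 6666) - 30*67 = 37808 - 2010 = 35798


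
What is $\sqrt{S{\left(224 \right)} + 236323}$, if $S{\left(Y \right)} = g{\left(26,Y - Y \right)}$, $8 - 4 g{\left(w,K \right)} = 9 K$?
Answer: $5 \sqrt{9453} \approx 486.13$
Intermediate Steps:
$g{\left(w,K \right)} = 2 - \frac{9 K}{4}$
$S{\left(Y \right)} = 2$ ($S{\left(Y \right)} = 2 - \frac{9 \left(Y - Y\right)}{4} = 2 - 0 = 2 + 0 = 2$)
$\sqrt{S{\left(224 \right)} + 236323} = \sqrt{2 + 236323} = \sqrt{236325} = 5 \sqrt{9453}$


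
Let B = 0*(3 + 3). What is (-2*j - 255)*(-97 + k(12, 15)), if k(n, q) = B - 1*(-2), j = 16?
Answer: 27265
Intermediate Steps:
B = 0 (B = 0*6 = 0)
k(n, q) = 2 (k(n, q) = 0 - 1*(-2) = 0 + 2 = 2)
(-2*j - 255)*(-97 + k(12, 15)) = (-2*16 - 255)*(-97 + 2) = (-32 - 255)*(-95) = -287*(-95) = 27265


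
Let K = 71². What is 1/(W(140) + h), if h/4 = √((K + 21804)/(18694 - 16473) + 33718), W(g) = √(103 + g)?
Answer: 2221/(4*√166385155583 + 19989*√3) ≈ 0.0013329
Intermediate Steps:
K = 5041
h = 4*√166385155583/2221 (h = 4*√((5041 + 21804)/(18694 - 16473) + 33718) = 4*√(26845/2221 + 33718) = 4*√(74914523/2221) = 4*(√166385155583/2221) = 4*√166385155583/2221 ≈ 734.63)
1/(W(140) + h) = 1/(√(103 + 140) + 4*√166385155583/2221) = 1/(√243 + 4*√166385155583/2221) = 1/(9*√3 + 4*√166385155583/2221)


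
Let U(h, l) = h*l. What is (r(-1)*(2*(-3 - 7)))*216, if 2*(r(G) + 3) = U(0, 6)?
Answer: 12960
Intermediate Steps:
r(G) = -3 (r(G) = -3 + (0*6)/2 = -3 + (1/2)*0 = -3 + 0 = -3)
(r(-1)*(2*(-3 - 7)))*216 = -6*(-3 - 7)*216 = -6*(-10)*216 = -3*(-20)*216 = 60*216 = 12960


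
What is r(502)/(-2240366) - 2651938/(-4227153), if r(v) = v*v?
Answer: 2438026132348/4735184928999 ≈ 0.51487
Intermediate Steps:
r(v) = v²
r(502)/(-2240366) - 2651938/(-4227153) = 502²/(-2240366) - 2651938/(-4227153) = 252004*(-1/2240366) - 2651938*(-1/4227153) = -126002/1120183 + 2651938/4227153 = 2438026132348/4735184928999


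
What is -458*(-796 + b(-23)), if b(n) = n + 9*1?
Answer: 370980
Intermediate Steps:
b(n) = 9 + n (b(n) = n + 9 = 9 + n)
-458*(-796 + b(-23)) = -458*(-796 + (9 - 23)) = -458*(-796 - 14) = -458*(-810) = 370980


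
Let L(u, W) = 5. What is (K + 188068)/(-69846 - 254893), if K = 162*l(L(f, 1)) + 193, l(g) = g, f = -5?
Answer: -189071/324739 ≈ -0.58222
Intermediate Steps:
K = 1003 (K = 162*5 + 193 = 810 + 193 = 1003)
(K + 188068)/(-69846 - 254893) = (1003 + 188068)/(-69846 - 254893) = 189071/(-324739) = 189071*(-1/324739) = -189071/324739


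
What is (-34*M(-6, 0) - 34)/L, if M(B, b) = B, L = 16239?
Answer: 170/16239 ≈ 0.010469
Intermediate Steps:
(-34*M(-6, 0) - 34)/L = (-(-204) - 34)/16239 = (-34*(-6) - 34)*(1/16239) = (204 - 34)*(1/16239) = 170*(1/16239) = 170/16239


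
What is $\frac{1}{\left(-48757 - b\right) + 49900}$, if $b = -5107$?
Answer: $\frac{1}{6250} \approx 0.00016$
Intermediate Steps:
$\frac{1}{\left(-48757 - b\right) + 49900} = \frac{1}{\left(-48757 - -5107\right) + 49900} = \frac{1}{\left(-48757 + 5107\right) + 49900} = \frac{1}{-43650 + 49900} = \frac{1}{6250}$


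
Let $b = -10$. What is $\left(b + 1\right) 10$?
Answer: $-90$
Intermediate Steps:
$\left(b + 1\right) 10 = \left(-10 + 1\right) 10 = \left(-9\right) 10 = -90$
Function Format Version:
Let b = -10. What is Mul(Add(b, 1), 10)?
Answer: -90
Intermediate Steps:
Mul(Add(b, 1), 10) = Mul(Add(-10, 1), 10) = Mul(-9, 10) = -90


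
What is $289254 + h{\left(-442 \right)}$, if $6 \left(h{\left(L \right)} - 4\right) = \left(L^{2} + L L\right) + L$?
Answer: $\frac{1062917}{3} \approx 3.5431 \cdot 10^{5}$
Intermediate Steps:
$h{\left(L \right)} = 4 + \frac{L^{2}}{3} + \frac{L}{6}$ ($h{\left(L \right)} = 4 + \frac{\left(L^{2} + L L\right) + L}{6} = 4 + \frac{\left(L^{2} + L^{2}\right) + L}{6} = 4 + \frac{2 L^{2} + L}{6} = 4 + \frac{L + 2 L^{2}}{6} = 4 + \left(\frac{L^{2}}{3} + \frac{L}{6}\right) = 4 + \frac{L^{2}}{3} + \frac{L}{6}$)
$289254 + h{\left(-442 \right)} = 289254 + \left(4 + \frac{\left(-442\right)^{2}}{3} + \frac{1}{6} \left(-442\right)\right) = 289254 + \left(4 + \frac{1}{3} \cdot 195364 - \frac{221}{3}\right) = 289254 + \left(4 + \frac{195364}{3} - \frac{221}{3}\right) = 289254 + \frac{195155}{3} = \frac{1062917}{3}$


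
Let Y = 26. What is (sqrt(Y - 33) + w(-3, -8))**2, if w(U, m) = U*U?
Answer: (9 + I*sqrt(7))**2 ≈ 74.0 + 47.624*I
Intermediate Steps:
w(U, m) = U**2
(sqrt(Y - 33) + w(-3, -8))**2 = (sqrt(26 - 33) + (-3)**2)**2 = (sqrt(-7) + 9)**2 = (I*sqrt(7) + 9)**2 = (9 + I*sqrt(7))**2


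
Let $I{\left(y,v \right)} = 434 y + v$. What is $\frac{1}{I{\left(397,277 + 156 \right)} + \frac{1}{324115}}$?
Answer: $\frac{324115}{55984708066} \approx 5.7893 \cdot 10^{-6}$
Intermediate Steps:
$I{\left(y,v \right)} = v + 434 y$
$\frac{1}{I{\left(397,277 + 156 \right)} + \frac{1}{324115}} = \frac{1}{\left(\left(277 + 156\right) + 434 \cdot 397\right) + \frac{1}{324115}} = \frac{1}{\left(433 + 172298\right) + \frac{1}{324115}} = \frac{1}{172731 + \frac{1}{324115}} = \frac{1}{\frac{55984708066}{324115}} = \frac{324115}{55984708066}$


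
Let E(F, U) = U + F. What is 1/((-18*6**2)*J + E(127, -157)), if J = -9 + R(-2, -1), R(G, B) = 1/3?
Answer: 1/5586 ≈ 0.00017902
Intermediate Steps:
R(G, B) = 1/3
E(F, U) = F + U
J = -26/3 (J = -9 + 1/3 = -26/3 ≈ -8.6667)
1/((-18*6**2)*J + E(127, -157)) = 1/(-18*6**2*(-26/3) + (127 - 157)) = 1/(-18*36*(-26/3) - 30) = 1/(-648*(-26/3) - 30) = 1/(5616 - 30) = 1/5586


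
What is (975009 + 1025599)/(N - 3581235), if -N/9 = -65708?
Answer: -2000608/2989863 ≈ -0.66913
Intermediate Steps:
N = 591372 (N = -9*(-65708) = 591372)
(975009 + 1025599)/(N - 3581235) = (975009 + 1025599)/(591372 - 3581235) = 2000608/(-2989863) = 2000608*(-1/2989863) = -2000608/2989863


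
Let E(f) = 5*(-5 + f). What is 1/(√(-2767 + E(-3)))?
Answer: -I*√2807/2807 ≈ -0.018875*I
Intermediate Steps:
E(f) = -25 + 5*f
1/(√(-2767 + E(-3))) = 1/(√(-2767 + (-25 + 5*(-3)))) = 1/(√(-2767 + (-25 - 15))) = 1/(√(-2767 - 40)) = 1/(√(-2807)) = 1/(I*√2807) = -I*√2807/2807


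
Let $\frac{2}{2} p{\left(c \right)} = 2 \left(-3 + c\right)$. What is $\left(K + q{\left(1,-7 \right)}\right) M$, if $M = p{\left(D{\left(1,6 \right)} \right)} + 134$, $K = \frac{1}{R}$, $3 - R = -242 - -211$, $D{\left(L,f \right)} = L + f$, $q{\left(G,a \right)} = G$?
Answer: $\frac{2485}{17} \approx 146.18$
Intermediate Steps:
$p{\left(c \right)} = -6 + 2 c$ ($p{\left(c \right)} = 2 \left(-3 + c\right) = -6 + 2 c$)
$R = 34$ ($R = 3 - \left(-242 - -211\right) = 3 - \left(-242 + 211\right) = 3 - -31 = 3 + 31 = 34$)
$K = \frac{1}{34} \approx 0.029412$
$M = 142$ ($M = \left(-6 + 2 \left(1 + 6\right)\right) + 134 = \left(-6 + 2 \cdot 7\right) + 134 = \left(-6 + 14\right) + 134 = 8 + 134 = 142$)
$\left(K + q{\left(1,-7 \right)}\right) M = \left(\frac{1}{34} + 1\right) 142 = \frac{35}{34} \cdot 142 = \frac{2485}{17}$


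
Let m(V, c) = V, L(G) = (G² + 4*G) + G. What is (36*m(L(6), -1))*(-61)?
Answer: -144936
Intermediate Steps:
L(G) = G² + 5*G
(36*m(L(6), -1))*(-61) = (36*(6*(5 + 6)))*(-61) = (36*(6*11))*(-61) = (36*66)*(-61) = 2376*(-61) = -144936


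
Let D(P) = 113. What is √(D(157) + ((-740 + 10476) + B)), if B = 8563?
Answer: 2*√4603 ≈ 135.69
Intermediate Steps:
√(D(157) + ((-740 + 10476) + B)) = √(113 + ((-740 + 10476) + 8563)) = √(113 + (9736 + 8563)) = √(113 + 18299) = √18412 = 2*√4603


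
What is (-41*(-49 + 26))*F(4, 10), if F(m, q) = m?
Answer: 3772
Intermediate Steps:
(-41*(-49 + 26))*F(4, 10) = -41*(-49 + 26)*4 = -41*(-23)*4 = 943*4 = 3772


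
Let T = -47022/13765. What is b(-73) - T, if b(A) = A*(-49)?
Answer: 49284427/13765 ≈ 3580.4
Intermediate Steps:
b(A) = -49*A
T = -47022/13765 (T = -47022*1/13765 = -47022/13765 ≈ -3.4161)
b(-73) - T = -49*(-73) - 1*(-47022/13765) = 3577 + 47022/13765 = 49284427/13765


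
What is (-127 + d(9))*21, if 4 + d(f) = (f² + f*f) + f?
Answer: 840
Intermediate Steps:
d(f) = -4 + f + 2*f² (d(f) = -4 + ((f² + f*f) + f) = -4 + ((f² + f²) + f) = -4 + (2*f² + f) = -4 + (f + 2*f²) = -4 + f + 2*f²)
(-127 + d(9))*21 = (-127 + (-4 + 9 + 2*9²))*21 = (-127 + (-4 + 9 + 2*81))*21 = (-127 + (-4 + 9 + 162))*21 = (-127 + 167)*21 = 40*21 = 840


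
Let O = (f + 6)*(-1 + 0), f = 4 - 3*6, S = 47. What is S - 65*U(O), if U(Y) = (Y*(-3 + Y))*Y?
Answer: -20753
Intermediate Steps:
f = -14 (f = 4 - 18 = -14)
O = 8 (O = (-14 + 6)*(-1 + 0) = -8*(-1) = 8)
U(Y) = Y**2*(-3 + Y)
S - 65*U(O) = 47 - 65*8**2*(-3 + 8) = 47 - 4160*5 = 47 - 65*320 = 47 - 20800 = -20753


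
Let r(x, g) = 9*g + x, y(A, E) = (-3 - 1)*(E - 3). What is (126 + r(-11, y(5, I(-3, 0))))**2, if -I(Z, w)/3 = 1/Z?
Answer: 34969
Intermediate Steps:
I(Z, w) = -3/Z
y(A, E) = 12 - 4*E (y(A, E) = -4*(-3 + E) = 12 - 4*E)
r(x, g) = x + 9*g
(126 + r(-11, y(5, I(-3, 0))))**2 = (126 + (-11 + 9*(12 - (-12)/(-3))))**2 = (126 + (-11 + 9*(12 - (-12)*(-1)/3)))**2 = (126 + (-11 + 9*(12 - 4*1)))**2 = (126 + (-11 + 9*(12 - 4)))**2 = (126 + (-11 + 9*8))**2 = (126 + (-11 + 72))**2 = (126 + 61)**2 = 187**2 = 34969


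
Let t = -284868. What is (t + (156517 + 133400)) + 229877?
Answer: 234926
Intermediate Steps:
(t + (156517 + 133400)) + 229877 = (-284868 + (156517 + 133400)) + 229877 = (-284868 + 289917) + 229877 = 5049 + 229877 = 234926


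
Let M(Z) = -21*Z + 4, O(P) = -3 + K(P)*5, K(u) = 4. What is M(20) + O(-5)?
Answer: -399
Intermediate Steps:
O(P) = 17 (O(P) = -3 + 4*5 = -3 + 20 = 17)
M(Z) = 4 - 21*Z
M(20) + O(-5) = (4 - 21*20) + 17 = (4 - 420) + 17 = -416 + 17 = -399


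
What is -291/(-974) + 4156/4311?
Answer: 5302445/4198914 ≈ 1.2628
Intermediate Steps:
-291/(-974) + 4156/4311 = -291*(-1/974) + 4156*(1/4311) = 291/974 + 4156/4311 = 5302445/4198914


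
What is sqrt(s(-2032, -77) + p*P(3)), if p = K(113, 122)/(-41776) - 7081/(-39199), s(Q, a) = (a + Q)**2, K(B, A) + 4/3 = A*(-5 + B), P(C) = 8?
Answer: sqrt(419333233704135560568591)/307045767 ≈ 2109.0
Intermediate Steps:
K(B, A) = -4/3 + A*(-5 + B)
s(Q, a) = (Q + a)**2
p = -165463427/1228183068 (p = (-4/3 - 5*122 + 122*113)/(-41776) - 7081/(-39199) = (-4/3 - 610 + 13786)*(-1/41776) - 7081*(-1/39199) = (39524/3)*(-1/41776) + 7081/39199 = -9881/31332 + 7081/39199 = -165463427/1228183068 ≈ -0.13472)
sqrt(s(-2032, -77) + p*P(3)) = sqrt((-2032 - 77)**2 - 165463427/1228183068*8) = sqrt((-2109)**2 - 330926854/307045767) = sqrt(4447881 - 330926854/307045767) = sqrt(1365702702242873/307045767) = sqrt(419333233704135560568591)/307045767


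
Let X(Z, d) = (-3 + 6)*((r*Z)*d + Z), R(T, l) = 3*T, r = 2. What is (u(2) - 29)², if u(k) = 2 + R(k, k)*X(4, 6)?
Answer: 826281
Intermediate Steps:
X(Z, d) = 3*Z + 6*Z*d (X(Z, d) = (-3 + 6)*((2*Z)*d + Z) = 3*(2*Z*d + Z) = 3*(Z + 2*Z*d) = 3*Z + 6*Z*d)
u(k) = 2 + 468*k (u(k) = 2 + (3*k)*(3*4*(1 + 2*6)) = 2 + (3*k)*(3*4*(1 + 12)) = 2 + (3*k)*(3*4*13) = 2 + (3*k)*156 = 2 + 468*k)
(u(2) - 29)² = ((2 + 468*2) - 29)² = ((2 + 936) - 29)² = (938 - 29)² = 909² = 826281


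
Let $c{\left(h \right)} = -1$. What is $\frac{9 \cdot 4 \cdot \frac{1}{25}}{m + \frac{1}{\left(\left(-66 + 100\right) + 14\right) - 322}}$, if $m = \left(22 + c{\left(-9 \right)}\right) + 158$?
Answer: $\frac{9864}{1226125} \approx 0.0080449$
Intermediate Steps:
$m = 179$ ($m = \left(22 - 1\right) + 158 = 21 + 158 = 179$)
$\frac{9 \cdot 4 \cdot \frac{1}{25}}{m + \frac{1}{\left(\left(-66 + 100\right) + 14\right) - 322}} = \frac{9 \cdot 4 \cdot \frac{1}{25}}{179 + \frac{1}{\left(\left(-66 + 100\right) + 14\right) - 322}} = \frac{36 \cdot \frac{1}{25}}{179 + \frac{1}{\left(34 + 14\right) - 322}} = \frac{36}{25 \left(179 + \frac{1}{48 - 322}\right)} = \frac{36}{25 \left(179 + \frac{1}{-274}\right)} = \frac{36}{25 \left(179 - \frac{1}{274}\right)} = \frac{36}{25 \cdot \frac{49045}{274}} = \frac{36}{25} \cdot \frac{274}{49045} = \frac{9864}{1226125}$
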